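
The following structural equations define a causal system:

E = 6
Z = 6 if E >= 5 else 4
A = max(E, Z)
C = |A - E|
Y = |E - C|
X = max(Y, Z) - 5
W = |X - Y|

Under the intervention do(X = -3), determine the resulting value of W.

Intervening sets X = -3 and removes its equation (X = max(Y, Z) - 5).
Z = 6 if E >= 5 else 4  [with E=6]  = 6
A = max(E, Z)  [with E=6, Z=6]  = 6
C = |A - E|  [with A=6, E=6]  = 0
Y = |E - C|  [with E=6, C=0]  = 6
W = |X - Y|  [with X=-3, Y=6]  = 9

9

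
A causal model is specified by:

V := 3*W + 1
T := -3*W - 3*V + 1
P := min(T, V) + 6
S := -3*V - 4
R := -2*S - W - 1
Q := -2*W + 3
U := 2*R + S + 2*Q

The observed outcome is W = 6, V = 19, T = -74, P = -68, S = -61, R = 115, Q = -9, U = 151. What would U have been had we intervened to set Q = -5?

159

do(Q=-5) replaces the equation Q := -2*W + 3 with the constant Q = -5.
V = 3*W + 1  [with W=6]  = 19
S = -3*V - 4  [with V=19]  = -61
R = -2*S - W - 1  [with S=-61, W=6]  = 115
U = 2*R + S + 2*Q  [with R=115, S=-61, Q=-5]  = 159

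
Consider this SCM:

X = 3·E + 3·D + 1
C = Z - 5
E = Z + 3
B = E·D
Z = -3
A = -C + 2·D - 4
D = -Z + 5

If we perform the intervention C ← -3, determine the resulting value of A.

Intervening sets C = -3 and removes its equation (C = Z - 5).
D = -Z + 5  [with Z=-3]  = 8
A = -C + 2·D - 4  [with C=-3, D=8]  = 15

15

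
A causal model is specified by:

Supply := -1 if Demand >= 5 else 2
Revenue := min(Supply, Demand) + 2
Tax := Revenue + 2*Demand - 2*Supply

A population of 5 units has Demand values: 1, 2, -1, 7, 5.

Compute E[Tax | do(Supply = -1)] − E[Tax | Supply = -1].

Under do(Supply=-1), Supply's equation is replaced by Supply=-1 for every unit. Per-unit Tax: 5, 7, 1, 17, 13. Mean = 8.6.
E[Tax|Supply=-1] averages over only the 2 units with Supply=-1 (Demand = 7, 5): Tax = 17, 13, mean 15.
Difference = 8.6 − 15 = -6.4.

-6.4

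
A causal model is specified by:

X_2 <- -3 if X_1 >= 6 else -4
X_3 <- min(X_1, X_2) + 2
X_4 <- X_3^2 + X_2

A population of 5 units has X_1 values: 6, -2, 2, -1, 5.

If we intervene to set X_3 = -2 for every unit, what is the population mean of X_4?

0.2

Every unit gets X_3=-2 under the intervention. X_4 values become 1, 0, 0, 0, 0; E[X_4|do(X_3=-2)] = 0.2.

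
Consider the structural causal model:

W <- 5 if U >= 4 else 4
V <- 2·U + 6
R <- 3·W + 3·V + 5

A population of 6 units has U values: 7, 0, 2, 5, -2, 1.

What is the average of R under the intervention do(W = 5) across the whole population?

51

Under do(W=5), W's equation is replaced by W=5 for every unit. Per-unit R: 80, 38, 50, 68, 26, 44. Mean = 51.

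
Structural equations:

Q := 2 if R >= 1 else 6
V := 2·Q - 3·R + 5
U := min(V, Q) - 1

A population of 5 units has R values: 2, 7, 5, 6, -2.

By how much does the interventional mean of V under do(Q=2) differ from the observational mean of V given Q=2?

do(Q=2) breaks Q's dependence on R. With Q=2 fixed, V across the units is 3, -12, -6, -9, 15, mean -1.8.
Conditioning on Q=2 selects the 4 unit(s) with R ∈ {2, 7, 5, 6}. Their V values: 3, -12, -6, -9. Mean = -6.
Difference = -1.8 − (-6) = 4.2.

4.2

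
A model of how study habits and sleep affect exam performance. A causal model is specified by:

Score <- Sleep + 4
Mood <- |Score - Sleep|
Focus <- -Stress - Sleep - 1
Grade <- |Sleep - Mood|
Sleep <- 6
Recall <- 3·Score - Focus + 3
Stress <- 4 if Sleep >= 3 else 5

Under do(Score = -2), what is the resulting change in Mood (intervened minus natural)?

4

Intervening sets Score = -2 and removes its equation (Score <- Sleep + 4).
Mood = |Score - Sleep|  [with Score=-2, Sleep=6]  = 8
Without intervention: Score = Sleep + 4  [with Sleep=6]  = 10; Mood = |Score - Sleep|  [with Score=10, Sleep=6]  = 4.
Change = 8 − 4 = 4.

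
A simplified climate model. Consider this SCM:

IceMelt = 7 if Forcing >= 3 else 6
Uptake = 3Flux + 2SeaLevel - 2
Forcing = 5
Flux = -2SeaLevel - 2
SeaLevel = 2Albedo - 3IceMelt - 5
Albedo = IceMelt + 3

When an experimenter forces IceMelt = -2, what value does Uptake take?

Under do(IceMelt=-2), the mechanism IceMelt = 7 if Forcing >= 3 else 6 is discarded; IceMelt is fixed at -2.
Albedo = IceMelt + 3  [with IceMelt=-2]  = 1
SeaLevel = 2Albedo - 3IceMelt - 5  [with Albedo=1, IceMelt=-2]  = 3
Flux = -2SeaLevel - 2  [with SeaLevel=3]  = -8
Uptake = 3Flux + 2SeaLevel - 2  [with Flux=-8, SeaLevel=3]  = -20

-20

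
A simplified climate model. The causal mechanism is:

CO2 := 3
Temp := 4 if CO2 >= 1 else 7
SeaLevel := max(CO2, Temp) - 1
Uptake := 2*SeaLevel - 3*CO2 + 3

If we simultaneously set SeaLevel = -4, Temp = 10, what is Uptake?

-14

The joint intervention fixes SeaLevel = -4, Temp = 10, removing each variable's own equation.
Uptake = 2*SeaLevel - 3*CO2 + 3  [with SeaLevel=-4, CO2=3]  = -14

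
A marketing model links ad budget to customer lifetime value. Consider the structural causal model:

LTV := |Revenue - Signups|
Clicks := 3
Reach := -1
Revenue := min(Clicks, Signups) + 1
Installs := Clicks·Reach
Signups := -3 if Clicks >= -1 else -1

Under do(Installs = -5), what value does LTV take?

1

The intervention breaks the incoming arrows to Installs: Installs := Clicks·Reach no longer applies, and Installs = -5.
No directed path runs from Installs to LTV, so LTV keeps its natural value.
Signups = -3 if Clicks >= -1 else -1  [with Clicks=3]  = -3
Revenue = min(Clicks, Signups) + 1  [with Clicks=3, Signups=-3]  = -2
LTV = |Revenue - Signups|  [with Revenue=-2, Signups=-3]  = 1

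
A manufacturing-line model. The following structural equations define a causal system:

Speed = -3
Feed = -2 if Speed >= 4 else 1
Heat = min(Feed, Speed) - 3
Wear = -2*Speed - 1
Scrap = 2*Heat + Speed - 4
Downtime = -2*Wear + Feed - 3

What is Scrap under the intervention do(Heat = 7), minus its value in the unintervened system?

do(Heat=7) replaces the equation Heat = min(Feed, Speed) - 3 with the constant Heat = 7.
Scrap = 2*Heat + Speed - 4  [with Heat=7, Speed=-3]  = 7
Without intervention: Feed = -2 if Speed >= 4 else 1  [with Speed=-3]  = 1; Heat = min(Feed, Speed) - 3  [with Feed=1, Speed=-3]  = -6; Scrap = 2*Heat + Speed - 4  [with Heat=-6, Speed=-3]  = -19.
Change = 7 − (-19) = 26.

26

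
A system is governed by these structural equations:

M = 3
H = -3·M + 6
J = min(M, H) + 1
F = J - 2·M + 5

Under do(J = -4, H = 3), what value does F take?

-5

The joint intervention fixes J = -4, H = 3, removing each variable's own equation.
F = J - 2·M + 5  [with J=-4, M=3]  = -5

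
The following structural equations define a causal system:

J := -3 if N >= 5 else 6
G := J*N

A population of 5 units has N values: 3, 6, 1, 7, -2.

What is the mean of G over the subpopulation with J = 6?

Conditioning on J=6 selects the 3 unit(s) with N ∈ {3, 1, -2}. Their G values: 18, 6, -12. Mean = 4.

4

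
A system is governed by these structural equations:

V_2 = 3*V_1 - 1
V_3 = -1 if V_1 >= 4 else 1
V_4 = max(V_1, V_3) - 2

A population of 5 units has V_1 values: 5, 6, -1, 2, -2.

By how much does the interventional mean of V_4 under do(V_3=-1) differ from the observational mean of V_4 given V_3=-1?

-3.3

do(V_3=-1) breaks V_3's dependence on V_1. With V_3=-1 fixed, V_4 across the units is 3, 4, -3, 0, -3, mean 0.2.
Conditioning on V_3=-1 selects the 2 unit(s) with V_1 ∈ {5, 6}. Their V_4 values: 3, 4. Mean = 3.5.
Difference = 0.2 − 3.5 = -3.3.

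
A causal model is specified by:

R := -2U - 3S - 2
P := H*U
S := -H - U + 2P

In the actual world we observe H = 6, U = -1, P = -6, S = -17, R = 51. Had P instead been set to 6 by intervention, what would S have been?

7

The intervention breaks the incoming arrows to P: P := H*U no longer applies, and P = 6.
S = -H - U + 2P  [with H=6, U=-1, P=6]  = 7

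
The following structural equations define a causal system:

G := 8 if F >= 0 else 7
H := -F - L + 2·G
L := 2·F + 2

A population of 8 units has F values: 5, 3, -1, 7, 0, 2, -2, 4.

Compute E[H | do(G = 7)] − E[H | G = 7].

do(G=7) breaks G's dependence on F. With G=7 fixed, H across the units is -3, 3, 15, -9, 12, 6, 18, 0, mean 5.25.
Observing G=7 restricts to units where G's equation naturally yields 7: F ∈ {-1, -2}. In that subpopulation H = 15, 18, mean 16.5.
Difference = 5.25 − 16.5 = -11.25.

-11.25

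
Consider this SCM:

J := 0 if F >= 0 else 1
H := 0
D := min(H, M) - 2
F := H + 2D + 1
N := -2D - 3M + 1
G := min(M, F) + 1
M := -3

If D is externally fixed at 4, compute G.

-2

do(D=4) replaces the equation D := min(H, M) - 2 with the constant D = 4.
F = H + 2D + 1  [with H=0, D=4]  = 9
G = min(M, F) + 1  [with M=-3, F=9]  = -2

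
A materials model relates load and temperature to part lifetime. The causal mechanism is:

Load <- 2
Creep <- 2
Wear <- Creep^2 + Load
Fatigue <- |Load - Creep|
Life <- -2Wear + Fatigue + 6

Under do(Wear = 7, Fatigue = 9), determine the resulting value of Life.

Setting Wear = 7, Fatigue = 9 by intervention discards those variables' equations.
Life = -2Wear + Fatigue + 6  [with Wear=7, Fatigue=9]  = 1

1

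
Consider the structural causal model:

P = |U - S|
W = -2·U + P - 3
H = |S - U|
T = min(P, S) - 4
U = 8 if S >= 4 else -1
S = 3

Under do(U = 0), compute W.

0

Under do(U=0), the mechanism U = 8 if S >= 4 else -1 is discarded; U is fixed at 0.
P = |U - S|  [with U=0, S=3]  = 3
W = -2·U + P - 3  [with U=0, P=3]  = 0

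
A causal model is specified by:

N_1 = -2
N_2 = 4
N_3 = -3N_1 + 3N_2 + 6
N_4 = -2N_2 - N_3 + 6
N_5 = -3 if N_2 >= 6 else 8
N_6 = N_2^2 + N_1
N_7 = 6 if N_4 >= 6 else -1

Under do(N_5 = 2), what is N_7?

Under do(N_5=2), the mechanism N_5 = -3 if N_2 >= 6 else 8 is discarded; N_5 is fixed at 2.
Since N_7 is not a descendant of the intervened variable, it is unaffected.
N_3 = -3N_1 + 3N_2 + 6  [with N_1=-2, N_2=4]  = 24
N_4 = -2N_2 - N_3 + 6  [with N_2=4, N_3=24]  = -26
N_7 = 6 if N_4 >= 6 else -1  [with N_4=-26]  = -1

-1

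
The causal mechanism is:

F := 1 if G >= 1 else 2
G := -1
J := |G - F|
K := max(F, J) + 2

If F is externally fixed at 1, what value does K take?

Under do(F=1), the mechanism F := 1 if G >= 1 else 2 is discarded; F is fixed at 1.
J = |G - F|  [with G=-1, F=1]  = 2
K = max(F, J) + 2  [with F=1, J=2]  = 4

4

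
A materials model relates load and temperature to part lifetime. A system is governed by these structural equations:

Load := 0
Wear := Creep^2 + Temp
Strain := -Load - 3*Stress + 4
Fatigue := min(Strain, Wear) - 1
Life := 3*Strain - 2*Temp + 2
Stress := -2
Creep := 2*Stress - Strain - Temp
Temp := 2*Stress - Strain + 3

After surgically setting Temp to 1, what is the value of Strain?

Under do(Temp=1), the mechanism Temp := 2*Stress - Strain + 3 is discarded; Temp is fixed at 1.
Since Strain is not a descendant of the intervened variable, it is unaffected.
Strain = -Load - 3*Stress + 4  [with Load=0, Stress=-2]  = 10

10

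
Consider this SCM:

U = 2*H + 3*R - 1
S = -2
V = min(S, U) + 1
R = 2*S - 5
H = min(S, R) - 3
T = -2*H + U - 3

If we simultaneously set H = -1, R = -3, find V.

-11

Setting H = -1, R = -3 by intervention discards those variables' equations.
U = 2*H + 3*R - 1  [with H=-1, R=-3]  = -12
V = min(S, U) + 1  [with S=-2, U=-12]  = -11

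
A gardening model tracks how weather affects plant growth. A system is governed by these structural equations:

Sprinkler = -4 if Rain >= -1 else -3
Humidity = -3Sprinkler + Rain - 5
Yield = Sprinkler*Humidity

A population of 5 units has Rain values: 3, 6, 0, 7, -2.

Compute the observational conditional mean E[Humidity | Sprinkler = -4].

11

Conditioning on Sprinkler=-4 selects the 4 unit(s) with Rain ∈ {3, 6, 0, 7}. Their Humidity values: 10, 13, 7, 14. Mean = 11.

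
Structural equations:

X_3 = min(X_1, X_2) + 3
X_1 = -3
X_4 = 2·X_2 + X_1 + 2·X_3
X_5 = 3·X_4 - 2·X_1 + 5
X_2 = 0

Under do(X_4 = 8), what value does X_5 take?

Intervening sets X_4 = 8 and removes its equation (X_4 = 2·X_2 + X_1 + 2·X_3).
X_5 = 3·X_4 - 2·X_1 + 5  [with X_4=8, X_1=-3]  = 35

35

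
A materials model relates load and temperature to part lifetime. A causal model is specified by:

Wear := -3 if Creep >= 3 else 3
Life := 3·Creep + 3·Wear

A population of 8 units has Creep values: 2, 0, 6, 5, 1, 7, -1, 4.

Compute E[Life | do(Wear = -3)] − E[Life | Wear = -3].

Under do(Wear=-3), Wear's equation is replaced by Wear=-3 for every unit. Per-unit Life: -3, -9, 9, 6, -6, 12, -12, 3. Mean = 0.
E[Life|Wear=-3] averages over only the 4 units with Wear=-3 (Creep = 6, 5, 7, 4): Life = 9, 6, 12, 3, mean 7.5.
Difference = 0 − 7.5 = -7.5.

-7.5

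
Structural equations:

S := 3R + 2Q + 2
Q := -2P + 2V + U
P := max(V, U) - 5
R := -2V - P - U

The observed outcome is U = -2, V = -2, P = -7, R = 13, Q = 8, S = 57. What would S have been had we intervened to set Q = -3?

The intervention breaks the incoming arrows to Q: Q := -2P + 2V + U no longer applies, and Q = -3.
P = max(V, U) - 5  [with V=-2, U=-2]  = -7
R = -2V - P - U  [with V=-2, P=-7, U=-2]  = 13
S = 3R + 2Q + 2  [with R=13, Q=-3]  = 35

35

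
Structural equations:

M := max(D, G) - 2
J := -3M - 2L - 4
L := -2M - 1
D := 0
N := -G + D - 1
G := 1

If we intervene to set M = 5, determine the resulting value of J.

Under do(M=5), the mechanism M := max(D, G) - 2 is discarded; M is fixed at 5.
L = -2M - 1  [with M=5]  = -11
J = -3M - 2L - 4  [with M=5, L=-11]  = 3

3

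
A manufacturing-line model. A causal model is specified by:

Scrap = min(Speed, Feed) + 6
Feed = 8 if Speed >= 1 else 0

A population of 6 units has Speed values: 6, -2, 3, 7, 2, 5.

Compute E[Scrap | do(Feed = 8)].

The intervention sets Feed=8 in all 6 units regardless of Speed. Recomputing Scrap per unit gives 12, 4, 9, 13, 8, 11; average 9.5.

9.5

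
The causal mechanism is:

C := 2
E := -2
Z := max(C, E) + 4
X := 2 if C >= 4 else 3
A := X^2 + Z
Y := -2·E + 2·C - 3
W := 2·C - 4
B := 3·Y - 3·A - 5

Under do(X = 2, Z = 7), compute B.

-23

The joint intervention fixes X = 2, Z = 7, removing each variable's own equation.
A = X^2 + Z  [with X=2, Z=7]  = 11
Y = -2·E + 2·C - 3  [with E=-2, C=2]  = 5
B = 3·Y - 3·A - 5  [with Y=5, A=11]  = -23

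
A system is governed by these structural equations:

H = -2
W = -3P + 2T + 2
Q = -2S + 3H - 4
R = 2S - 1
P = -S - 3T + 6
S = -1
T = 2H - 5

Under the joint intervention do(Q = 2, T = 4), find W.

The joint intervention fixes Q = 2, T = 4, removing each variable's own equation.
P = -S - 3T + 6  [with S=-1, T=4]  = -5
W = -3P + 2T + 2  [with P=-5, T=4]  = 25

25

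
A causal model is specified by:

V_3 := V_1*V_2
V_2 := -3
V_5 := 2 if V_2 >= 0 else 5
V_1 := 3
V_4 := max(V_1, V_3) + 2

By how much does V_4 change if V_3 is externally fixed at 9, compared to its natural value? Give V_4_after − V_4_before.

6

The intervention breaks the incoming arrows to V_3: V_3 := V_1*V_2 no longer applies, and V_3 = 9.
V_4 = max(V_1, V_3) + 2  [with V_1=3, V_3=9]  = 11
Without intervention: V_3 = V_1*V_2  [with V_1=3, V_2=-3]  = -9; V_4 = max(V_1, V_3) + 2  [with V_1=3, V_3=-9]  = 5.
Change = 11 − 5 = 6.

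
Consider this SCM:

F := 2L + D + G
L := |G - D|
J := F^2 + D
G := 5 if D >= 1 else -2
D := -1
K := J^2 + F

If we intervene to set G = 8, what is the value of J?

624

do(G=8) replaces the equation G := 5 if D >= 1 else -2 with the constant G = 8.
L = |G - D|  [with G=8, D=-1]  = 9
F = 2L + D + G  [with L=9, D=-1, G=8]  = 25
J = F^2 + D  [with F=25, D=-1]  = 624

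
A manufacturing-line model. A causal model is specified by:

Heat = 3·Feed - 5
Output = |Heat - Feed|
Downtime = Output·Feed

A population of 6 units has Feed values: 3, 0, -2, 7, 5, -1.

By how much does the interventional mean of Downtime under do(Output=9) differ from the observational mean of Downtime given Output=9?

-4.5

Under do(Output=9), Output's equation is replaced by Output=9 for every unit. Per-unit Downtime: 27, 0, -18, 63, 45, -9. Mean = 18.
Conditioning on Output=9 selects the 2 unit(s) with Feed ∈ {-2, 7}. Their Downtime values: -18, 63. Mean = 22.5.
Difference = 18 − 22.5 = -4.5.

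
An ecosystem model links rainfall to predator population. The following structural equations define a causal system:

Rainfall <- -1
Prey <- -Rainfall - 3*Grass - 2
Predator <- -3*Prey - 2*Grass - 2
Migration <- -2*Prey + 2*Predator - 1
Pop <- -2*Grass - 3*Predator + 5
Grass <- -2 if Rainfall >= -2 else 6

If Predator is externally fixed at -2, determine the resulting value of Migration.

Intervening sets Predator = -2 and removes its equation (Predator <- -3*Prey - 2*Grass - 2).
Grass = -2 if Rainfall >= -2 else 6  [with Rainfall=-1]  = -2
Prey = -Rainfall - 3*Grass - 2  [with Rainfall=-1, Grass=-2]  = 5
Migration = -2*Prey + 2*Predator - 1  [with Prey=5, Predator=-2]  = -15

-15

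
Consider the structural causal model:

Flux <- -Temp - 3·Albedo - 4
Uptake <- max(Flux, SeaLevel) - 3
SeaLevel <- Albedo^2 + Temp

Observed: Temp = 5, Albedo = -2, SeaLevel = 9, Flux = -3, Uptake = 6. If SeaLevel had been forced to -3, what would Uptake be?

-6

do(SeaLevel=-3) replaces the equation SeaLevel <- Albedo^2 + Temp with the constant SeaLevel = -3.
Flux = -Temp - 3·Albedo - 4  [with Temp=5, Albedo=-2]  = -3
Uptake = max(Flux, SeaLevel) - 3  [with Flux=-3, SeaLevel=-3]  = -6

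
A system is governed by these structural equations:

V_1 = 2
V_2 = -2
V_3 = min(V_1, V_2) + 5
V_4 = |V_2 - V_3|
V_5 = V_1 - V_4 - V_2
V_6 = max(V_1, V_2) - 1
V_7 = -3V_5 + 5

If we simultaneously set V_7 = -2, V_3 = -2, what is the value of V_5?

4

Under do(V_7 = -2, V_3 = -2), each intervened variable's structural equation is replaced by its fixed value.
V_4 = |V_2 - V_3|  [with V_2=-2, V_3=-2]  = 0
V_5 = V_1 - V_4 - V_2  [with V_1=2, V_4=0, V_2=-2]  = 4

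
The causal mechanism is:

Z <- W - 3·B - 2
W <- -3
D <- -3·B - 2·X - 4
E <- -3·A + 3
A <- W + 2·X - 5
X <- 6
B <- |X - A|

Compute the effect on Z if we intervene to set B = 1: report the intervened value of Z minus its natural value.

3

The intervention breaks the incoming arrows to B: B <- |X - A| no longer applies, and B = 1.
Z = W - 3·B - 2  [with W=-3, B=1]  = -8
Without intervention: A = W + 2·X - 5  [with W=-3, X=6]  = 4; B = |X - A|  [with X=6, A=4]  = 2; Z = W - 3·B - 2  [with W=-3, B=2]  = -11.
Change = -8 − (-11) = 3.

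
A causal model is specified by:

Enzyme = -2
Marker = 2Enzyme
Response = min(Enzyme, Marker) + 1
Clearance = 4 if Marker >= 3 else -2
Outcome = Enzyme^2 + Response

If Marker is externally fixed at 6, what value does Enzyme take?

Under do(Marker=6), the mechanism Marker = 2Enzyme is discarded; Marker is fixed at 6.
Enzyme is not downstream of the intervention, so its value is determined by the original equations.

-2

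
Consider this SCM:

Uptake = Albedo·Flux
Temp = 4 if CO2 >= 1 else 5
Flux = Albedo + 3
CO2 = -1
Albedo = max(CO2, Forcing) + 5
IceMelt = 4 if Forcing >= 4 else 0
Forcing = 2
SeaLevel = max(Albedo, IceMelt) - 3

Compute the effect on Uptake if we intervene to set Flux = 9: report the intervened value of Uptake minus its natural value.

-7

do(Flux=9) replaces the equation Flux = Albedo + 3 with the constant Flux = 9.
Albedo = max(CO2, Forcing) + 5  [with CO2=-1, Forcing=2]  = 7
Uptake = Albedo·Flux  [with Albedo=7, Flux=9]  = 63
Without intervention: Albedo = max(CO2, Forcing) + 5  [with CO2=-1, Forcing=2]  = 7; Flux = Albedo + 3  [with Albedo=7]  = 10; Uptake = Albedo·Flux  [with Albedo=7, Flux=10]  = 70.
Change = 63 − 70 = -7.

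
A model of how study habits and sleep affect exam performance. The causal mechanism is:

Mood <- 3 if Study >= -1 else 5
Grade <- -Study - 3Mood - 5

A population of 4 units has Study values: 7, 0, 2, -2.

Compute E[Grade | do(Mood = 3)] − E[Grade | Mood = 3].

1.25

do(Mood=3) breaks Mood's dependence on Study. With Mood=3 fixed, Grade across the units is -21, -14, -16, -12, mean -15.75.
Observing Mood=3 restricts to units where Mood's equation naturally yields 3: Study ∈ {7, 0, 2}. In that subpopulation Grade = -21, -14, -16, mean -17.
Difference = -15.75 − (-17) = 1.25.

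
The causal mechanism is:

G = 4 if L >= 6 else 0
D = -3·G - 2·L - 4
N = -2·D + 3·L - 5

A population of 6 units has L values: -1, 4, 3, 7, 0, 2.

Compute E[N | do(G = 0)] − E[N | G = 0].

6.3

The intervention sets G=0 in all 6 units regardless of L. Recomputing N per unit gives -4, 31, 24, 52, 3, 17; average 20.5.
Observing G=0 restricts to units where G's equation naturally yields 0: L ∈ {-1, 4, 3, 0, 2}. In that subpopulation N = -4, 31, 24, 3, 17, mean 14.2.
Difference = 20.5 − 14.2 = 6.3.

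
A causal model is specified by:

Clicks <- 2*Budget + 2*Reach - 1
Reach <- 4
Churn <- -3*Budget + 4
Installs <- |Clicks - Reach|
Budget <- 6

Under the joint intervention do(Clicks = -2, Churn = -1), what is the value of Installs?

The joint intervention fixes Clicks = -2, Churn = -1, removing each variable's own equation.
Installs = |Clicks - Reach|  [with Clicks=-2, Reach=4]  = 6

6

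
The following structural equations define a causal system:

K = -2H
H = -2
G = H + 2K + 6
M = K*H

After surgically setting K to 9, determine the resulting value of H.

Under do(K=9), the mechanism K = -2H is discarded; K is fixed at 9.
H is not downstream of the intervention, so its value is determined by the original equations.

-2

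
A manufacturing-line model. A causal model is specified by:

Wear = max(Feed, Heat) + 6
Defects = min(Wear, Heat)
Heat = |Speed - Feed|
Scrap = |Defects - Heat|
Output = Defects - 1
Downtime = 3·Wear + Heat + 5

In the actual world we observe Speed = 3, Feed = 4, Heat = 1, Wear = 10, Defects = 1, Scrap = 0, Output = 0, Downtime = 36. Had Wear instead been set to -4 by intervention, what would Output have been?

The intervention breaks the incoming arrows to Wear: Wear = max(Feed, Heat) + 6 no longer applies, and Wear = -4.
Heat = |Speed - Feed|  [with Speed=3, Feed=4]  = 1
Defects = min(Wear, Heat)  [with Wear=-4, Heat=1]  = -4
Output = Defects - 1  [with Defects=-4]  = -5

-5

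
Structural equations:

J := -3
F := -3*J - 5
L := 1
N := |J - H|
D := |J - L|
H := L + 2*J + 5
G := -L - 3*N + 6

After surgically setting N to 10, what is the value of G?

Intervening sets N = 10 and removes its equation (N := |J - H|).
G = -L - 3*N + 6  [with L=1, N=10]  = -25

-25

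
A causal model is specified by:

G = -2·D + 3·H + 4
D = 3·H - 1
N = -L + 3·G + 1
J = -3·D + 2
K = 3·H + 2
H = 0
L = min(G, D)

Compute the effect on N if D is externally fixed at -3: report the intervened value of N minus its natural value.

Under do(D=-3), the mechanism D = 3·H - 1 is discarded; D is fixed at -3.
G = -2·D + 3·H + 4  [with D=-3, H=0]  = 10
L = min(G, D)  [with G=10, D=-3]  = -3
N = -L + 3·G + 1  [with L=-3, G=10]  = 34
Without intervention: D = 3·H - 1  [with H=0]  = -1; G = -2·D + 3·H + 4  [with D=-1, H=0]  = 6; L = min(G, D)  [with G=6, D=-1]  = -1; N = -L + 3·G + 1  [with L=-1, G=6]  = 20.
Change = 34 − 20 = 14.

14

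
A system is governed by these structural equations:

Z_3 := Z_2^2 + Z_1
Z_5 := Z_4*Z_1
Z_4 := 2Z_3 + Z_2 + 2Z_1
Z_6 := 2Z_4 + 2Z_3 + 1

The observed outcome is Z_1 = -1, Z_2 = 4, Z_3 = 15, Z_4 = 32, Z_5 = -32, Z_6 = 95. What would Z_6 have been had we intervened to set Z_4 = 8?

47

Under do(Z_4=8), the mechanism Z_4 := 2Z_3 + Z_2 + 2Z_1 is discarded; Z_4 is fixed at 8.
Z_3 = Z_2^2 + Z_1  [with Z_2=4, Z_1=-1]  = 15
Z_6 = 2Z_4 + 2Z_3 + 1  [with Z_4=8, Z_3=15]  = 47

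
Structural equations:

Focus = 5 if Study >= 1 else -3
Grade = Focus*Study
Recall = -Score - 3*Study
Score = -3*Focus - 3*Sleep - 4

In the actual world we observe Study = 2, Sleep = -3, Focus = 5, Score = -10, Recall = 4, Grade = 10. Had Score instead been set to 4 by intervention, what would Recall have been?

Intervening sets Score = 4 and removes its equation (Score = -3*Focus - 3*Sleep - 4).
Recall = -Score - 3*Study  [with Score=4, Study=2]  = -10

-10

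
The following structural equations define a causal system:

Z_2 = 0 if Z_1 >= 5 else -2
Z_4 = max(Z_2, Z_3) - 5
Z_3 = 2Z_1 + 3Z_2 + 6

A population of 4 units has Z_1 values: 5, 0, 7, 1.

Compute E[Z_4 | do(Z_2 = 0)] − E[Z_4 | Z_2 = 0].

-5.5

The intervention sets Z_2=0 in all 4 units regardless of Z_1. Recomputing Z_4 per unit gives 11, 1, 15, 3; average 7.5.
E[Z_4|Z_2=0] averages over only the 2 units with Z_2=0 (Z_1 = 5, 7): Z_4 = 11, 15, mean 13.
Difference = 7.5 − 13 = -5.5.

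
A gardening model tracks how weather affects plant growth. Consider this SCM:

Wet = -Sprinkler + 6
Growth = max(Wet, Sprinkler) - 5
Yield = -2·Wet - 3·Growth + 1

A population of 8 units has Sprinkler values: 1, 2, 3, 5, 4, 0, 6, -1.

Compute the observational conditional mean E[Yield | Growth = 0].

E[Yield|Growth=0] averages over only the 2 units with Growth=0 (Sprinkler = 1, 5): Yield = -9, -1, mean -5.

-5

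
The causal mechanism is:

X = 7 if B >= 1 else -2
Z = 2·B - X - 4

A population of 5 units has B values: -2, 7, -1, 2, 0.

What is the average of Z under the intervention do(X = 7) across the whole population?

-8.6

Under do(X=7), X's equation is replaced by X=7 for every unit. Per-unit Z: -15, 3, -13, -7, -11. Mean = -8.6.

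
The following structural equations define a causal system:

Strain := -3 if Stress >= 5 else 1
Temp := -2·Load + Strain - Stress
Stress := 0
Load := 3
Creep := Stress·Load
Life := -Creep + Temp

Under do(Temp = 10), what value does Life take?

Under do(Temp=10), the mechanism Temp := -2·Load + Strain - Stress is discarded; Temp is fixed at 10.
Creep = Stress·Load  [with Stress=0, Load=3]  = 0
Life = -Creep + Temp  [with Creep=0, Temp=10]  = 10

10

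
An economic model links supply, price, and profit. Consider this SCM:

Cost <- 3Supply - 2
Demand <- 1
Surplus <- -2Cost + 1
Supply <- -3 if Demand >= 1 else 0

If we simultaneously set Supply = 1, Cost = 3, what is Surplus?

-5

Setting Supply = 1, Cost = 3 by intervention discards those variables' equations.
Surplus = -2Cost + 1  [with Cost=3]  = -5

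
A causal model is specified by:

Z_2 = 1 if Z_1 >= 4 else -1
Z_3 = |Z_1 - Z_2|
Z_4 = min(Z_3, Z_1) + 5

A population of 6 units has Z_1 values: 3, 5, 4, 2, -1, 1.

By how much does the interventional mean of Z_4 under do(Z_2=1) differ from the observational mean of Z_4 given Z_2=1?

-2

Every unit gets Z_2=1 under the intervention. Z_4 values become 7, 9, 8, 6, 4, 5; E[Z_4|do(Z_2=1)] = 6.5.
Conditioning on Z_2=1 selects the 2 unit(s) with Z_1 ∈ {5, 4}. Their Z_4 values: 9, 8. Mean = 8.5.
Difference = 6.5 − 8.5 = -2.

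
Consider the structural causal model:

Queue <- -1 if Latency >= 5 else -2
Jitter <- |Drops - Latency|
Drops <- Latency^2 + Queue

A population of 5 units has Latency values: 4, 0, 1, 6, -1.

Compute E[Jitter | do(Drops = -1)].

do(Drops=-1) breaks Drops's dependence on Latency. With Drops=-1 fixed, Jitter across the units is 5, 1, 2, 7, 0, mean 3.

3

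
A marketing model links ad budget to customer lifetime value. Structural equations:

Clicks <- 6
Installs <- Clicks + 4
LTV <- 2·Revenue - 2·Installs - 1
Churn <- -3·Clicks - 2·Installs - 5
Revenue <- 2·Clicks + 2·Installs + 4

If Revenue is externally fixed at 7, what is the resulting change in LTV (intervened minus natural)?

-58

Intervening sets Revenue = 7 and removes its equation (Revenue <- 2·Clicks + 2·Installs + 4).
Installs = Clicks + 4  [with Clicks=6]  = 10
LTV = 2·Revenue - 2·Installs - 1  [with Revenue=7, Installs=10]  = -7
Without intervention: Installs = Clicks + 4  [with Clicks=6]  = 10; Revenue = 2·Clicks + 2·Installs + 4  [with Clicks=6, Installs=10]  = 36; LTV = 2·Revenue - 2·Installs - 1  [with Revenue=36, Installs=10]  = 51.
Change = -7 − 51 = -58.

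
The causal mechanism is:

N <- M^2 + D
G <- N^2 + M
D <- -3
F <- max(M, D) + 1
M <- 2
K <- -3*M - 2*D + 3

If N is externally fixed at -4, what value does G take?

The intervention breaks the incoming arrows to N: N <- M^2 + D no longer applies, and N = -4.
G = N^2 + M  [with N=-4, M=2]  = 18

18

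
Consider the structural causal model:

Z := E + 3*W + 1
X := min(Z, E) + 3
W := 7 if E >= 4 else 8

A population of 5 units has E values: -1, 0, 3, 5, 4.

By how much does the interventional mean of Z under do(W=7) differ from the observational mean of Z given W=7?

do(W=7) breaks W's dependence on E. With W=7 fixed, Z across the units is 21, 22, 25, 27, 26, mean 24.2.
Observing W=7 restricts to units where W's equation naturally yields 7: E ∈ {5, 4}. In that subpopulation Z = 27, 26, mean 26.5.
Difference = 24.2 − 26.5 = -2.3.

-2.3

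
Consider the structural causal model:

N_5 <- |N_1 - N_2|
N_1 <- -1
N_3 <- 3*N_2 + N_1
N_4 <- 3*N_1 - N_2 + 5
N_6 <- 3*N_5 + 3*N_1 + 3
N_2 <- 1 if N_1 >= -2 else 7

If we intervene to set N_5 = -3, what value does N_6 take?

The intervention breaks the incoming arrows to N_5: N_5 <- |N_1 - N_2| no longer applies, and N_5 = -3.
N_6 = 3*N_5 + 3*N_1 + 3  [with N_5=-3, N_1=-1]  = -9

-9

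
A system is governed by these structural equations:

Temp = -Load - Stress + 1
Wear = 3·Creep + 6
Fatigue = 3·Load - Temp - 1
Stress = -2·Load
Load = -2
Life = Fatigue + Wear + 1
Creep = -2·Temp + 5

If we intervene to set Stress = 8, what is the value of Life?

Under do(Stress=8), the mechanism Stress = -2·Load is discarded; Stress is fixed at 8.
Temp = -Load - Stress + 1  [with Load=-2, Stress=8]  = -5
Creep = -2·Temp + 5  [with Temp=-5]  = 15
Wear = 3·Creep + 6  [with Creep=15]  = 51
Fatigue = 3·Load - Temp - 1  [with Load=-2, Temp=-5]  = -2
Life = Fatigue + Wear + 1  [with Fatigue=-2, Wear=51]  = 50

50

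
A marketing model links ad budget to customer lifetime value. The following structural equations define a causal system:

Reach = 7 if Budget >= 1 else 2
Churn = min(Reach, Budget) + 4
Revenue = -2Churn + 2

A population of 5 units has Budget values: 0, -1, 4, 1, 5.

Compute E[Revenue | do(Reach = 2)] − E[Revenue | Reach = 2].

do(Reach=2) breaks Reach's dependence on Budget. With Reach=2 fixed, Revenue across the units is -6, -4, -10, -8, -10, mean -7.6.
E[Revenue|Reach=2] averages over only the 2 units with Reach=2 (Budget = 0, -1): Revenue = -6, -4, mean -5.
Difference = -7.6 − (-5) = -2.6.

-2.6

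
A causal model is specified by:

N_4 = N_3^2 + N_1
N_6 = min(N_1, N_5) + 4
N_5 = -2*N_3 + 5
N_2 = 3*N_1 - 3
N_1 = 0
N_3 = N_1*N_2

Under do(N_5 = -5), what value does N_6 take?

The intervention breaks the incoming arrows to N_5: N_5 = -2*N_3 + 5 no longer applies, and N_5 = -5.
N_6 = min(N_1, N_5) + 4  [with N_1=0, N_5=-5]  = -1

-1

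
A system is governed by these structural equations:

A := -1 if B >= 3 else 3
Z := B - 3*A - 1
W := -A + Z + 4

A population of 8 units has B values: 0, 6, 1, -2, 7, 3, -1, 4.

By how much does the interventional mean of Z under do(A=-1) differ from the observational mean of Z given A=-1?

Every unit gets A=-1 under the intervention. Z values become 2, 8, 3, 0, 9, 5, 1, 6; E[Z|do(A=-1)] = 4.25.
Conditioning on A=-1 selects the 4 unit(s) with B ∈ {6, 7, 3, 4}. Their Z values: 8, 9, 5, 6. Mean = 7.
Difference = 4.25 − 7 = -2.75.

-2.75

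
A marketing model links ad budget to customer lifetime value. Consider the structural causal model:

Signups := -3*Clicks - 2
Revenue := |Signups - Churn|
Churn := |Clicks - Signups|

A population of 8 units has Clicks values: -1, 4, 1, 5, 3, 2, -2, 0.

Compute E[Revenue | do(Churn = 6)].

12.5

do(Churn=6) breaks Churn's dependence on Clicks. With Churn=6 fixed, Revenue across the units is 5, 20, 11, 23, 17, 14, 2, 8, mean 12.5.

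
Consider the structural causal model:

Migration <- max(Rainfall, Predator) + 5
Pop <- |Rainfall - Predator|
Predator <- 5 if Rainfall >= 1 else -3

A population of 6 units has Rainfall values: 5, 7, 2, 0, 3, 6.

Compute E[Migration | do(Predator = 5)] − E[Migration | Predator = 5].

-0.1

The intervention sets Predator=5 in all 6 units regardless of Rainfall. Recomputing Migration per unit gives 10, 12, 10, 10, 10, 11; average 10.5.
Conditioning on Predator=5 selects the 5 unit(s) with Rainfall ∈ {5, 7, 2, 3, 6}. Their Migration values: 10, 12, 10, 10, 11. Mean = 10.6.
Difference = 10.5 − 10.6 = -0.1.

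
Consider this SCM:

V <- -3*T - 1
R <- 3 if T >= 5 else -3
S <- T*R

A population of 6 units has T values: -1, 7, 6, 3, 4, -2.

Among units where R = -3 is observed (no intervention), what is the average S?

E[S|R=-3] averages over only the 4 units with R=-3 (T = -1, 3, 4, -2): S = 3, -9, -12, 6, mean -3.

-3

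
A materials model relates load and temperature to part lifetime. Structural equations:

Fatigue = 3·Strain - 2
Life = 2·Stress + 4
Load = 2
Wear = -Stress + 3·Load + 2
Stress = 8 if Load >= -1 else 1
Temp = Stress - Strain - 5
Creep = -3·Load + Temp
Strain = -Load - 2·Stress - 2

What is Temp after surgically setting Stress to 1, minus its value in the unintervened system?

-21

Under do(Stress=1), the mechanism Stress = 8 if Load >= -1 else 1 is discarded; Stress is fixed at 1.
Strain = -Load - 2·Stress - 2  [with Load=2, Stress=1]  = -6
Temp = Stress - Strain - 5  [with Stress=1, Strain=-6]  = 2
Without intervention: Stress = 8 if Load >= -1 else 1  [with Load=2]  = 8; Strain = -Load - 2·Stress - 2  [with Load=2, Stress=8]  = -20; Temp = Stress - Strain - 5  [with Stress=8, Strain=-20]  = 23.
Change = 2 − 23 = -21.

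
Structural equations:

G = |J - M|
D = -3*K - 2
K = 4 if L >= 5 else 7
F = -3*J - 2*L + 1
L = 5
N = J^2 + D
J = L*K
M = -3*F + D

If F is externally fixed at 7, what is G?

do(F=7) replaces the equation F = -3*J - 2*L + 1 with the constant F = 7.
K = 4 if L >= 5 else 7  [with L=5]  = 4
J = L*K  [with L=5, K=4]  = 20
D = -3*K - 2  [with K=4]  = -14
M = -3*F + D  [with F=7, D=-14]  = -35
G = |J - M|  [with J=20, M=-35]  = 55

55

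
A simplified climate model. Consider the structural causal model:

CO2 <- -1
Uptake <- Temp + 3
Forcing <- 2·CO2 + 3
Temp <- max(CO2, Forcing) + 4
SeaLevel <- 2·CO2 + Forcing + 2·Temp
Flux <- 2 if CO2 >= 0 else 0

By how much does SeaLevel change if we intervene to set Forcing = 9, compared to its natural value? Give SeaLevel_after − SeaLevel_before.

24

Under do(Forcing=9), the mechanism Forcing <- 2·CO2 + 3 is discarded; Forcing is fixed at 9.
Temp = max(CO2, Forcing) + 4  [with CO2=-1, Forcing=9]  = 13
SeaLevel = 2·CO2 + Forcing + 2·Temp  [with CO2=-1, Forcing=9, Temp=13]  = 33
Without intervention: Forcing = 2·CO2 + 3  [with CO2=-1]  = 1; Temp = max(CO2, Forcing) + 4  [with CO2=-1, Forcing=1]  = 5; SeaLevel = 2·CO2 + Forcing + 2·Temp  [with CO2=-1, Forcing=1, Temp=5]  = 9.
Change = 33 − 9 = 24.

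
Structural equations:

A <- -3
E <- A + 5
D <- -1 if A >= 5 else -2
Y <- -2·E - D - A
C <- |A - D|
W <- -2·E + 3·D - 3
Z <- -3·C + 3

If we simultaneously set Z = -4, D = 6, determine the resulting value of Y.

The joint intervention fixes Z = -4, D = 6, removing each variable's own equation.
E = A + 5  [with A=-3]  = 2
Y = -2·E - D - A  [with E=2, D=6, A=-3]  = -7

-7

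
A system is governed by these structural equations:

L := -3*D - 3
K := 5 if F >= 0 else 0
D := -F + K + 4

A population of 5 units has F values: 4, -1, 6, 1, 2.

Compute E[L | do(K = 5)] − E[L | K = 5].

Under do(K=5), K's equation is replaced by K=5 for every unit. Per-unit L: -18, -33, -12, -27, -24. Mean = -22.8.
Observing K=5 restricts to units where K's equation naturally yields 5: F ∈ {4, 6, 1, 2}. In that subpopulation L = -18, -12, -27, -24, mean -20.25.
Difference = -22.8 − (-20.25) = -2.55.

-2.55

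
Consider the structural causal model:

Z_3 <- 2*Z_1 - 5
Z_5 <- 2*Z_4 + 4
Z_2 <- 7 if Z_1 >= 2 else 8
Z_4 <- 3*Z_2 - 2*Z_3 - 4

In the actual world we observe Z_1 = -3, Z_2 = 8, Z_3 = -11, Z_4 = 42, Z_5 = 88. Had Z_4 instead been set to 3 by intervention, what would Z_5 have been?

Intervening sets Z_4 = 3 and removes its equation (Z_4 <- 3*Z_2 - 2*Z_3 - 4).
Z_5 = 2*Z_4 + 4  [with Z_4=3]  = 10

10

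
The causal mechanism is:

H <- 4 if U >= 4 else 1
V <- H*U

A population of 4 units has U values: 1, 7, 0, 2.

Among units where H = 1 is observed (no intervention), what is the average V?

E[V|H=1] averages over only the 3 units with H=1 (U = 1, 0, 2): V = 1, 0, 2, mean 1.

1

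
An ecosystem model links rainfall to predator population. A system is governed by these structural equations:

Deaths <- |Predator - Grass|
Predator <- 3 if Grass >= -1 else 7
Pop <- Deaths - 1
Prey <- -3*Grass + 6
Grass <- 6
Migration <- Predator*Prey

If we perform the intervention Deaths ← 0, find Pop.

Under do(Deaths=0), the mechanism Deaths <- |Predator - Grass| is discarded; Deaths is fixed at 0.
Pop = Deaths - 1  [with Deaths=0]  = -1

-1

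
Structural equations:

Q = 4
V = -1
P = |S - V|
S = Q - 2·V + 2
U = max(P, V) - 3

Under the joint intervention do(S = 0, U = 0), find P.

1

The joint intervention fixes S = 0, U = 0, removing each variable's own equation.
P = |S - V|  [with S=0, V=-1]  = 1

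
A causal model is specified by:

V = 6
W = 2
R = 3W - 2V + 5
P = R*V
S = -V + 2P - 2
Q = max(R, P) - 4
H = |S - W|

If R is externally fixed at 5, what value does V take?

Under do(R=5), the mechanism R = 3W - 2V + 5 is discarded; R is fixed at 5.
V is not downstream of the intervention, so its value is determined by the original equations.

6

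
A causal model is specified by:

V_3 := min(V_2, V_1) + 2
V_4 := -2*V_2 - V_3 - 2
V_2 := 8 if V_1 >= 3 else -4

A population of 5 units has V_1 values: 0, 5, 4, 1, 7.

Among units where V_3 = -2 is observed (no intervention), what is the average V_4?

8

E[V_4|V_3=-2] averages over only the 2 units with V_3=-2 (V_1 = 0, 1): V_4 = 8, 8, mean 8.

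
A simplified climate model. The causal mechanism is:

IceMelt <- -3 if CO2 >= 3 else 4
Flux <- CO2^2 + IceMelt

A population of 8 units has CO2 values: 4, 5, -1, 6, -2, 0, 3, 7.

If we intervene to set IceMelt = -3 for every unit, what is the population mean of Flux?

The intervention sets IceMelt=-3 in all 8 units regardless of CO2. Recomputing Flux per unit gives 13, 22, -2, 33, 1, -3, 6, 46; average 14.5.

14.5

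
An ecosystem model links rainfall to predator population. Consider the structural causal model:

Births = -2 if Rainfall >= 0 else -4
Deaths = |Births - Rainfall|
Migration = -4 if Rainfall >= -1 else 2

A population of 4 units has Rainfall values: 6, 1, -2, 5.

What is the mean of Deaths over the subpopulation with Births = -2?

E[Deaths|Births=-2] averages over only the 3 units with Births=-2 (Rainfall = 6, 1, 5): Deaths = 8, 3, 7, mean 6.

6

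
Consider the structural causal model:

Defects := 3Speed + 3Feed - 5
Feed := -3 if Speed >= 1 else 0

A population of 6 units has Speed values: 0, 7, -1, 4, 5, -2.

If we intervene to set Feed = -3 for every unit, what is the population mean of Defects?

-7.5

The intervention sets Feed=-3 in all 6 units regardless of Speed. Recomputing Defects per unit gives -14, 7, -17, -2, 1, -20; average -7.5.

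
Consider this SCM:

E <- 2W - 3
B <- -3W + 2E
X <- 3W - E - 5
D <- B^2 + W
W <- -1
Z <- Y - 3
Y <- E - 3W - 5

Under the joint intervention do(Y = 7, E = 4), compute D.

120

The joint intervention fixes Y = 7, E = 4, removing each variable's own equation.
B = -3W + 2E  [with W=-1, E=4]  = 11
D = B^2 + W  [with B=11, W=-1]  = 120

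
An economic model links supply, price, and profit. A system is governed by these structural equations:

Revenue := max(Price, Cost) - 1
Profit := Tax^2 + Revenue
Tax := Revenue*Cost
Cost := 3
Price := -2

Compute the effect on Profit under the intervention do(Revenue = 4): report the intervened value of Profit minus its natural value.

do(Revenue=4) replaces the equation Revenue := max(Price, Cost) - 1 with the constant Revenue = 4.
Tax = Revenue*Cost  [with Revenue=4, Cost=3]  = 12
Profit = Tax^2 + Revenue  [with Tax=12, Revenue=4]  = 148
Without intervention: Revenue = max(Price, Cost) - 1  [with Price=-2, Cost=3]  = 2; Tax = Revenue*Cost  [with Revenue=2, Cost=3]  = 6; Profit = Tax^2 + Revenue  [with Tax=6, Revenue=2]  = 38.
Change = 148 − 38 = 110.

110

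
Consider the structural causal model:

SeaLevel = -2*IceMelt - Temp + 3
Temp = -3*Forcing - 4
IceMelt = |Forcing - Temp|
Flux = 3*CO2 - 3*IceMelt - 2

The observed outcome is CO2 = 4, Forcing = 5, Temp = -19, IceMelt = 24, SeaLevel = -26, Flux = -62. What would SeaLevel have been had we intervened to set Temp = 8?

-11

do(Temp=8) replaces the equation Temp = -3*Forcing - 4 with the constant Temp = 8.
IceMelt = |Forcing - Temp|  [with Forcing=5, Temp=8]  = 3
SeaLevel = -2*IceMelt - Temp + 3  [with IceMelt=3, Temp=8]  = -11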